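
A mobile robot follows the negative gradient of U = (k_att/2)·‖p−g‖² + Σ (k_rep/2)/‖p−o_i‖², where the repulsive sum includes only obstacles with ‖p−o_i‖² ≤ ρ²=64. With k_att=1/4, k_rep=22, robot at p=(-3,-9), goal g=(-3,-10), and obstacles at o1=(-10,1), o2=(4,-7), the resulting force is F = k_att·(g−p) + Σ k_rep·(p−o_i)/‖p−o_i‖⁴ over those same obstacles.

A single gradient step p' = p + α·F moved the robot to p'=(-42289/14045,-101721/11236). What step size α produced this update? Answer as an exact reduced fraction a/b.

α = 1/5

F_att = 1/4·(g−p) = 1/4·(0,-1) = (0.0000,-0.2500)
o1: d²=149 > ρ²=64 → inactive
o2: d²=53 ≤ ρ²=64; F_rep = 22·(-7,-2)/53² = (-0.0548,-0.0157)
F = F_att + ΣF_rep = (-0.0548,-0.2657)
Δp = p'−p = (-0.0110,-0.0531); α = Δx/Fx = (-154/14045) / (-154/2809) = 1/5
check: Δy/Fy = (-597/11236) / (-2985/11236) = 1/5 ✓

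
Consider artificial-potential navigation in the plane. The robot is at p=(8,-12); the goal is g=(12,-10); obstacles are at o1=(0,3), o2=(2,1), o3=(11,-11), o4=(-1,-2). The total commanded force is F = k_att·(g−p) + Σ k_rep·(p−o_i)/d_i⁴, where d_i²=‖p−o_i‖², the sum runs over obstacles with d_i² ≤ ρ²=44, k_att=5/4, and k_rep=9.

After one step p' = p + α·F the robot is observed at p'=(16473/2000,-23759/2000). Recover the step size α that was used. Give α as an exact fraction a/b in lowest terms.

α = 1/20

F_att = 5/4·(g−p) = 5/4·(4,2) = (5.0000,2.5000)
o1: d²=289 > ρ²=44 → inactive
o2: d²=205 > ρ²=44 → inactive
o3: d²=10 ≤ ρ²=44; F_rep = 9·(-3,-1)/10² = (-0.2700,-0.0900)
o4: d²=181 > ρ²=44 → inactive
F = F_att + ΣF_rep = (4.7300,2.4100)
Δp = p'−p = (0.2365,0.1205); α = Δx/Fx = (473/2000) / (473/100) = 1/20
check: Δy/Fy = (241/2000) / (241/100) = 1/20 ✓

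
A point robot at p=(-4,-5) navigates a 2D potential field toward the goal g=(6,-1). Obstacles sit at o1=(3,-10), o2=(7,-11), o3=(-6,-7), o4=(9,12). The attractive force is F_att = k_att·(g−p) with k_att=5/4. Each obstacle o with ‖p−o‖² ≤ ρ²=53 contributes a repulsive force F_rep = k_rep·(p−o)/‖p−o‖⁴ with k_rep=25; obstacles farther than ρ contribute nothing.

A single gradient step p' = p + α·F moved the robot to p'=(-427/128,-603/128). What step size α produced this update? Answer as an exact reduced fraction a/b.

F_att = 5/4·(g−p) = 5/4·(10,4) = (12.5000,5.0000)
o1: d²=74 > ρ²=53 → inactive
o2: d²=157 > ρ²=53 → inactive
o3: d²=8 ≤ ρ²=53; F_rep = 25·(2,2)/8² = (0.7812,0.7812)
o4: d²=458 > ρ²=53 → inactive
F = F_att + ΣF_rep = (13.2812,5.7812)
Δp = p'−p = (0.6641,0.2891); α = Δx/Fx = (85/128) / (425/32) = 1/20
check: Δy/Fy = (37/128) / (185/32) = 1/20 ✓

α = 1/20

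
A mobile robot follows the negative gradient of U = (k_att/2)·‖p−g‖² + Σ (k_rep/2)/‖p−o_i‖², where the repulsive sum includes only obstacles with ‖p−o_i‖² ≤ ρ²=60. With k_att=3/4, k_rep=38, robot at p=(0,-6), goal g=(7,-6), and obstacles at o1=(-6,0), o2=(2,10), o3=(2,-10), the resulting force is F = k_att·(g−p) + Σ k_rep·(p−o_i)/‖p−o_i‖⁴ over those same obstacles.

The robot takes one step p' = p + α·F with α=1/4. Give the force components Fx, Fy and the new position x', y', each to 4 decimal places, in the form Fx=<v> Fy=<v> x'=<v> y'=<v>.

Fx=5.0600 Fy=0.3800 x'=1.2650 y'=-5.9050

F_att = 3/4·(g−p) = 3/4·(7,0) = (5.2500,0.0000)
o1: d²=72 > ρ²=60 → inactive
o2: d²=260 > ρ²=60 → inactive
o3: d²=20 ≤ ρ²=60; F_rep = 38·(-2,4)/20² = (-0.1900,0.3800)
F = F_att + ΣF_rep = (5.0600,0.3800)
p' = p + 1/4·F = (1.2650,-5.9050)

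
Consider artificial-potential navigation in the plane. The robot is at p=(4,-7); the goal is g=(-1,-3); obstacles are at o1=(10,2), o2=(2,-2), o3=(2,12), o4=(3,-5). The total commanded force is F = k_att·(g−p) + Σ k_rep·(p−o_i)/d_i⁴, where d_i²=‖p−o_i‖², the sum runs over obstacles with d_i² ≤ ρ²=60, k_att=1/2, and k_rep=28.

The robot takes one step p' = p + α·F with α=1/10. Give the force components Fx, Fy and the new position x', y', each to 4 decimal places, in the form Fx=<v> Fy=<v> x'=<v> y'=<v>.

Fx=-1.3134 Fy=-0.4065 x'=3.8687 y'=-7.0406

F_att = 1/2·(g−p) = 1/2·(-5,4) = (-2.5000,2.0000)
o1: d²=117 > ρ²=60 → inactive
o2: d²=29 ≤ ρ²=60; F_rep = 28·(2,-5)/29² = (0.0666,-0.1665)
o3: d²=365 > ρ²=60 → inactive
o4: d²=5 ≤ ρ²=60; F_rep = 28·(1,-2)/5² = (1.1200,-2.2400)
F = F_att + ΣF_rep = (-1.3134,-0.4065)
p' = p + 1/10·F = (3.8687,-7.0406)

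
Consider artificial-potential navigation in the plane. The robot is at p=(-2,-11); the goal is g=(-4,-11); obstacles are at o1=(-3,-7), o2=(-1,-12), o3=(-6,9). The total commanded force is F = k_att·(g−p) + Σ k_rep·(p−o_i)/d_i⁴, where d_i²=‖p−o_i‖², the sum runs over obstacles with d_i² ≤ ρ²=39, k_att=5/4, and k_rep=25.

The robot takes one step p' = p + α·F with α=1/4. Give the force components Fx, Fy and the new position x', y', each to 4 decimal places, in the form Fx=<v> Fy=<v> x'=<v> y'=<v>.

Fx=-8.6635 Fy=5.9040 x'=-4.1659 y'=-9.5240

F_att = 5/4·(g−p) = 5/4·(-2,0) = (-2.5000,0.0000)
o1: d²=17 ≤ ρ²=39; F_rep = 25·(1,-4)/17² = (0.0865,-0.3460)
o2: d²=2 ≤ ρ²=39; F_rep = 25·(-1,1)/2² = (-6.2500,6.2500)
o3: d²=416 > ρ²=39 → inactive
F = F_att + ΣF_rep = (-8.6635,5.9040)
p' = p + 1/4·F = (-4.1659,-9.5240)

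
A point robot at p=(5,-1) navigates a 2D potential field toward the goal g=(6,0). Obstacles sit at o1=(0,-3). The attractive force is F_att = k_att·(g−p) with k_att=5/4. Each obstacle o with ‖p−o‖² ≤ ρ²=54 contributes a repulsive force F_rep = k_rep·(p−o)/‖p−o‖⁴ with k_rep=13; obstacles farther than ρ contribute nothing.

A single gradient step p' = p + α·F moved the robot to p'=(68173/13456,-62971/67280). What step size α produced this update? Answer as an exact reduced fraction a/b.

α = 1/20

F_att = 5/4·(g−p) = 5/4·(1,1) = (1.2500,1.2500)
o1: d²=29 ≤ ρ²=54; F_rep = 13·(5,2)/29² = (0.0773,0.0309)
F = F_att + ΣF_rep = (1.3273,1.2809)
Δp = p'−p = (0.0664,0.0640); α = Δx/Fx = (893/13456) / (4465/3364) = 1/20
check: Δy/Fy = (4309/67280) / (4309/3364) = 1/20 ✓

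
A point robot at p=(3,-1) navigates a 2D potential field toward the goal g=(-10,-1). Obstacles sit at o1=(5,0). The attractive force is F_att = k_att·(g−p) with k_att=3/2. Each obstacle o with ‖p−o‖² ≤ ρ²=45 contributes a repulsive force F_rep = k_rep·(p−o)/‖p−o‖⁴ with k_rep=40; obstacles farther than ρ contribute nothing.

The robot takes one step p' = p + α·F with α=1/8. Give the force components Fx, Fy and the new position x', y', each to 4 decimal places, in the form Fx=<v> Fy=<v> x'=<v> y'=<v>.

Fx=-22.7000 Fy=-1.6000 x'=0.1625 y'=-1.2000

F_att = 3/2·(g−p) = 3/2·(-13,0) = (-19.5000,0.0000)
o1: d²=5 ≤ ρ²=45; F_rep = 40·(-2,-1)/5² = (-3.2000,-1.6000)
F = F_att + ΣF_rep = (-22.7000,-1.6000)
p' = p + 1/8·F = (0.1625,-1.2000)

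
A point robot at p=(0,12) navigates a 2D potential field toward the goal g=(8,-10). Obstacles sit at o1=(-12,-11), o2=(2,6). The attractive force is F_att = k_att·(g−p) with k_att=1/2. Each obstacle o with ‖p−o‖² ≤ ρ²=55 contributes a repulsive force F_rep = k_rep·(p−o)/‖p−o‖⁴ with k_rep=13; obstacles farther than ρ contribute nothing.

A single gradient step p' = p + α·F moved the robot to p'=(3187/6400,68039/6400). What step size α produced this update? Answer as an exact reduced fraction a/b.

α = 1/8

F_att = 1/2·(g−p) = 1/2·(8,-22) = (4.0000,-11.0000)
o1: d²=673 > ρ²=55 → inactive
o2: d²=40 ≤ ρ²=55; F_rep = 13·(-2,6)/40² = (-0.0163,0.0488)
F = F_att + ΣF_rep = (3.9838,-10.9512)
Δp = p'−p = (0.4980,-1.3689); α = Δx/Fx = (3187/6400) / (3187/800) = 1/8
check: Δy/Fy = (-8761/6400) / (-8761/800) = 1/8 ✓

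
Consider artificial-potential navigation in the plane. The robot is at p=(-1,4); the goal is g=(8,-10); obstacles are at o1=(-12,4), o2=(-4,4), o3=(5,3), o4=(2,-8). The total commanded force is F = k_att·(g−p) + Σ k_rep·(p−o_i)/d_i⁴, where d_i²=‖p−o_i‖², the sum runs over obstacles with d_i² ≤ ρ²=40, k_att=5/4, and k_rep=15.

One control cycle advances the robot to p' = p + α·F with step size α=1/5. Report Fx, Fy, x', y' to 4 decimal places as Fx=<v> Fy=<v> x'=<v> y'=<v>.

Fx=11.7398 Fy=-17.4890 x'=1.3480 y'=0.5022

F_att = 5/4·(g−p) = 5/4·(9,-14) = (11.2500,-17.5000)
o1: d²=121 > ρ²=40 → inactive
o2: d²=9 ≤ ρ²=40; F_rep = 15·(3,0)/9² = (0.5556,0.0000)
o3: d²=37 ≤ ρ²=40; F_rep = 15·(-6,1)/37² = (-0.0657,0.0110)
o4: d²=153 > ρ²=40 → inactive
F = F_att + ΣF_rep = (11.7398,-17.4890)
p' = p + 1/5·F = (1.3480,0.5022)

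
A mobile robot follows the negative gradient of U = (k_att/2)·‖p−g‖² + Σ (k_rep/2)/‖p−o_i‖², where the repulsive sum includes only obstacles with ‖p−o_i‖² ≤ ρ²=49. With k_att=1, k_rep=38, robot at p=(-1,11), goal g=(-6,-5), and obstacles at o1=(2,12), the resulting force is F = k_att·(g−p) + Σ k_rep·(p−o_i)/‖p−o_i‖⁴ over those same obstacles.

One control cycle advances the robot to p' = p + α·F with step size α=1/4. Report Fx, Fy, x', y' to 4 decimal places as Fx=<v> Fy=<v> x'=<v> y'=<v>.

F_att = 1·(g−p) = 1·(-5,-16) = (-5.0000,-16.0000)
o1: d²=10 ≤ ρ²=49; F_rep = 38·(-3,-1)/10² = (-1.1400,-0.3800)
F = F_att + ΣF_rep = (-6.1400,-16.3800)
p' = p + 1/4·F = (-2.5350,6.9050)

Fx=-6.1400 Fy=-16.3800 x'=-2.5350 y'=6.9050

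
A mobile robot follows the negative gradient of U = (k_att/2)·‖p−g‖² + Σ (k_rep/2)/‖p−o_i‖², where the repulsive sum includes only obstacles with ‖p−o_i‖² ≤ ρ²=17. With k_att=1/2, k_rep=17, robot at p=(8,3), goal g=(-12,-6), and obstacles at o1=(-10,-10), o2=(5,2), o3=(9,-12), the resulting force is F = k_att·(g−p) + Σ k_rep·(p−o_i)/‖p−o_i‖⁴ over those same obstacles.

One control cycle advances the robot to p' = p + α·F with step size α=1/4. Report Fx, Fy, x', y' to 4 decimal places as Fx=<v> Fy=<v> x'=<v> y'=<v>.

Fx=-9.4900 Fy=-4.3300 x'=5.6275 y'=1.9175

F_att = 1/2·(g−p) = 1/2·(-20,-9) = (-10.0000,-4.5000)
o1: d²=493 > ρ²=17 → inactive
o2: d²=10 ≤ ρ²=17; F_rep = 17·(3,1)/10² = (0.5100,0.1700)
o3: d²=226 > ρ²=17 → inactive
F = F_att + ΣF_rep = (-9.4900,-4.3300)
p' = p + 1/4·F = (5.6275,1.9175)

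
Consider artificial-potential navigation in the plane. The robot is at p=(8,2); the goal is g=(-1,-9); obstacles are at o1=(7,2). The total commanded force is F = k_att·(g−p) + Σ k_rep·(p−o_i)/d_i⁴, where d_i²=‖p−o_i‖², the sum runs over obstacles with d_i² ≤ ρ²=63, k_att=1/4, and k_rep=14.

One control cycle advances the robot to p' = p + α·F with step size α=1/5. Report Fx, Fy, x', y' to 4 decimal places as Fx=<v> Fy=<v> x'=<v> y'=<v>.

F_att = 1/4·(g−p) = 1/4·(-9,-11) = (-2.2500,-2.7500)
o1: d²=1 ≤ ρ²=63; F_rep = 14·(1,0)/1² = (14.0000,0.0000)
F = F_att + ΣF_rep = (11.7500,-2.7500)
p' = p + 1/5·F = (10.3500,1.4500)

Fx=11.7500 Fy=-2.7500 x'=10.3500 y'=1.4500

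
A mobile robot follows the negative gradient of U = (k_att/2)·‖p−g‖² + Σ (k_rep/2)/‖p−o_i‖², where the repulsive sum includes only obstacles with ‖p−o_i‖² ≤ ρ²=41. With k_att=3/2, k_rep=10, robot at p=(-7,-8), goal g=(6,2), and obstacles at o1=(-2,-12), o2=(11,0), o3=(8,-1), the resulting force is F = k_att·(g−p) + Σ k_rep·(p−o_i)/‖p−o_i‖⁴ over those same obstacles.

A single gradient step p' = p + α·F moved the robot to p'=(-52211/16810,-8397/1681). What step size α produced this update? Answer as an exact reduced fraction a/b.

F_att = 3/2·(g−p) = 3/2·(13,10) = (19.5000,15.0000)
o1: d²=41 ≤ ρ²=41; F_rep = 10·(-5,4)/41² = (-0.0297,0.0238)
o2: d²=388 > ρ²=41 → inactive
o3: d²=274 > ρ²=41 → inactive
F = F_att + ΣF_rep = (19.4703,15.0238)
Δp = p'−p = (3.8941,3.0048); α = Δx/Fx = (65459/16810) / (65459/3362) = 1/5
check: Δy/Fy = (5051/1681) / (25255/1681) = 1/5 ✓

α = 1/5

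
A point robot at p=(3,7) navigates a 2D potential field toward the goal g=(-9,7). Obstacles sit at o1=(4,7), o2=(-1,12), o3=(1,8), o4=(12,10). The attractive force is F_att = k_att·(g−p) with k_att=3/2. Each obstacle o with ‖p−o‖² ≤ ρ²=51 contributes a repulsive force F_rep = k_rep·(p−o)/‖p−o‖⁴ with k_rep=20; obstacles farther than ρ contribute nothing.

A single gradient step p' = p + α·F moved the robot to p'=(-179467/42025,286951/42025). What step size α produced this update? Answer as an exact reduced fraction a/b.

F_att = 3/2·(g−p) = 3/2·(-12,0) = (-18.0000,0.0000)
o1: d²=1 ≤ ρ²=51; F_rep = 20·(-1,0)/1² = (-20.0000,0.0000)
o2: d²=41 ≤ ρ²=51; F_rep = 20·(4,-5)/41² = (0.0476,-0.0595)
o3: d²=5 ≤ ρ²=51; F_rep = 20·(2,-1)/5² = (1.6000,-0.8000)
o4: d²=90 > ρ²=51 → inactive
F = F_att + ΣF_rep = (-36.3524,-0.8595)
Δp = p'−p = (-7.2705,-0.1719); α = Δx/Fx = (-305542/42025) / (-305542/8405) = 1/5
check: Δy/Fy = (-7224/42025) / (-7224/8405) = 1/5 ✓

α = 1/5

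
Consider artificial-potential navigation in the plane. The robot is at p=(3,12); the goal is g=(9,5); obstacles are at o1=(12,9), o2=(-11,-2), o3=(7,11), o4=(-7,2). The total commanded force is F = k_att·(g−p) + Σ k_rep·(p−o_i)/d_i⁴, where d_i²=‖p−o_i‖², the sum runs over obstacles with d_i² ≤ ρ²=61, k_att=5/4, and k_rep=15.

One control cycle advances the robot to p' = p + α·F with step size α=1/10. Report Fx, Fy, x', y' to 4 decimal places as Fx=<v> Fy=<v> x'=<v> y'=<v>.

F_att = 5/4·(g−p) = 5/4·(6,-7) = (7.5000,-8.7500)
o1: d²=90 > ρ²=61 → inactive
o2: d²=392 > ρ²=61 → inactive
o3: d²=17 ≤ ρ²=61; F_rep = 15·(-4,1)/17² = (-0.2076,0.0519)
o4: d²=200 > ρ²=61 → inactive
F = F_att + ΣF_rep = (7.2924,-8.6981)
p' = p + 1/10·F = (3.7292,11.1302)

Fx=7.2924 Fy=-8.6981 x'=3.7292 y'=11.1302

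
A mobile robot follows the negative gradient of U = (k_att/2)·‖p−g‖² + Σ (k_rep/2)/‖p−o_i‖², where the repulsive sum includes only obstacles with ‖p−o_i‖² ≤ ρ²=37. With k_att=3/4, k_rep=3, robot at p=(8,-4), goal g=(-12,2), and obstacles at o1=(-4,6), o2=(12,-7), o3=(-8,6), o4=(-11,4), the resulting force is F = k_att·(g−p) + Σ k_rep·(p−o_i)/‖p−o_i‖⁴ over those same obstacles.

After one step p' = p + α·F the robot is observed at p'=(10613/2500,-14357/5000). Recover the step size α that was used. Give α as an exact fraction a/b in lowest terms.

F_att = 3/4·(g−p) = 3/4·(-20,6) = (-15.0000,4.5000)
o1: d²=244 > ρ²=37 → inactive
o2: d²=25 ≤ ρ²=37; F_rep = 3·(-4,3)/25² = (-0.0192,0.0144)
o3: d²=356 > ρ²=37 → inactive
o4: d²=425 > ρ²=37 → inactive
F = F_att + ΣF_rep = (-15.0192,4.5144)
Δp = p'−p = (-3.7548,1.1286); α = Δx/Fx = (-9387/2500) / (-9387/625) = 1/4
check: Δy/Fy = (5643/5000) / (5643/1250) = 1/4 ✓

α = 1/4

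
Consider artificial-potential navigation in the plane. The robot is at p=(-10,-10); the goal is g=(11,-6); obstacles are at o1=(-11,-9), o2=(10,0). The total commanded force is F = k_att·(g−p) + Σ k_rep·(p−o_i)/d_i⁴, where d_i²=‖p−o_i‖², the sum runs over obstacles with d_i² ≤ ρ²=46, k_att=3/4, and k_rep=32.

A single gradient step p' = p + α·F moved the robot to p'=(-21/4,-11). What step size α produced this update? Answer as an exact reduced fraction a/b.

F_att = 3/4·(g−p) = 3/4·(21,4) = (15.7500,3.0000)
o1: d²=2 ≤ ρ²=46; F_rep = 32·(1,-1)/2² = (8.0000,-8.0000)
o2: d²=500 > ρ²=46 → inactive
F = F_att + ΣF_rep = (23.7500,-5.0000)
Δp = p'−p = (4.7500,-1.0000); α = Δx/Fx = (19/4) / (95/4) = 1/5
check: Δy/Fy = (-1) / (-5) = 1/5 ✓

α = 1/5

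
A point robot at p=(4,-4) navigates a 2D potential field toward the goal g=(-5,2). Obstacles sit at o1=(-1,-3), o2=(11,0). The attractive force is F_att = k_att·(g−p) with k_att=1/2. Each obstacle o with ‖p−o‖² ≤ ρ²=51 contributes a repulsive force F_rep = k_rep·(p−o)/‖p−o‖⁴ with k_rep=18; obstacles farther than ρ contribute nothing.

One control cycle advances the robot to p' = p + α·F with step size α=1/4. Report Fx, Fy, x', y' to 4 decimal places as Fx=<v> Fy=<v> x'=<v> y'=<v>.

Fx=-4.3669 Fy=2.9734 x'=2.9083 y'=-3.2567

F_att = 1/2·(g−p) = 1/2·(-9,6) = (-4.5000,3.0000)
o1: d²=26 ≤ ρ²=51; F_rep = 18·(5,-1)/26² = (0.1331,-0.0266)
o2: d²=65 > ρ²=51 → inactive
F = F_att + ΣF_rep = (-4.3669,2.9734)
p' = p + 1/4·F = (2.9083,-3.2567)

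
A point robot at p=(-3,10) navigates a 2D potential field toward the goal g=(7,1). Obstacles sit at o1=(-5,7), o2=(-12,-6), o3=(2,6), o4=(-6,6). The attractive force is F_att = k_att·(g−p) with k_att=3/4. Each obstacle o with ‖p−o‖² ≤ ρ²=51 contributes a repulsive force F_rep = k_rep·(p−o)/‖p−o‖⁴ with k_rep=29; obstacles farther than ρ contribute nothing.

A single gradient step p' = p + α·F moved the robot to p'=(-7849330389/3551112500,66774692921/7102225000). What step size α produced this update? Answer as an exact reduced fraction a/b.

F_att = 3/4·(g−p) = 3/4·(10,-9) = (7.5000,-6.7500)
o1: d²=13 ≤ ρ²=51; F_rep = 29·(2,3)/13² = (0.3432,0.5148)
o2: d²=337 > ρ²=51 → inactive
o3: d²=41 ≤ ρ²=51; F_rep = 29·(-5,4)/41² = (-0.0863,0.0690)
o4: d²=25 ≤ ρ²=51; F_rep = 29·(3,4)/25² = (0.1392,0.1856)
F = F_att + ΣF_rep = (7.8961,-5.9806)
Δp = p'−p = (0.7896,-0.5981); α = Δx/Fx = (2804007111/3551112500) / (2804007111/355111250) = 1/10
check: Δy/Fy = (-4247557079/7102225000) / (-4247557079/710222500) = 1/10 ✓

α = 1/10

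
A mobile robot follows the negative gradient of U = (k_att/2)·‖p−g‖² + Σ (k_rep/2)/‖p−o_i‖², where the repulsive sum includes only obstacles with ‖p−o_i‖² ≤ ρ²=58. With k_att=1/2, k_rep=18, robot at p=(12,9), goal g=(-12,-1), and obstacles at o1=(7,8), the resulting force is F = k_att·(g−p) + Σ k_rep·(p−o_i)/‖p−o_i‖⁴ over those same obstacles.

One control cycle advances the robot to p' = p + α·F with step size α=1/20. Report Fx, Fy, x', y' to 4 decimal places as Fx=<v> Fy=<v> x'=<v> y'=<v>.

Fx=-11.8669 Fy=-4.9734 x'=11.4067 y'=8.7513

F_att = 1/2·(g−p) = 1/2·(-24,-10) = (-12.0000,-5.0000)
o1: d²=26 ≤ ρ²=58; F_rep = 18·(5,1)/26² = (0.1331,0.0266)
F = F_att + ΣF_rep = (-11.8669,-4.9734)
p' = p + 1/20·F = (11.4067,8.7513)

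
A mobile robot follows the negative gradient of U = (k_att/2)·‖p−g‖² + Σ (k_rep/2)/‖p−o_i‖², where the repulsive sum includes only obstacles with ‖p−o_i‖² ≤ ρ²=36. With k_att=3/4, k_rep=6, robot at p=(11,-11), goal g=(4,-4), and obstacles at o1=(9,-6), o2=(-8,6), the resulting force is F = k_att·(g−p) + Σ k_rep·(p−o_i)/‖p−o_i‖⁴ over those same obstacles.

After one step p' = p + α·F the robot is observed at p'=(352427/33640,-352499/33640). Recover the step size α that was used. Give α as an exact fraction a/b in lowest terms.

F_att = 3/4·(g−p) = 3/4·(-7,7) = (-5.2500,5.2500)
o1: d²=29 ≤ ρ²=36; F_rep = 6·(2,-5)/29² = (0.0143,-0.0357)
o2: d²=650 > ρ²=36 → inactive
F = F_att + ΣF_rep = (-5.2357,5.2143)
Δp = p'−p = (-0.5236,0.5214); α = Δx/Fx = (-17613/33640) / (-17613/3364) = 1/10
check: Δy/Fy = (17541/33640) / (17541/3364) = 1/10 ✓

α = 1/10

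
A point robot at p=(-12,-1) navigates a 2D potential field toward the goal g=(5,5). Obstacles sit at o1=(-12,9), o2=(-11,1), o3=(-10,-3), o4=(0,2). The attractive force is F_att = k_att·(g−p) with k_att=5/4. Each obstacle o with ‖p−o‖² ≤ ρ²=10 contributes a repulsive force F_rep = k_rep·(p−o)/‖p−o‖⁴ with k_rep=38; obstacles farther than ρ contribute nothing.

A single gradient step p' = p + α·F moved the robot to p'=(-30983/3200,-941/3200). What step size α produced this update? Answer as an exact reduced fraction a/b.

α = 1/8

F_att = 5/4·(g−p) = 5/4·(17,6) = (21.2500,7.5000)
o1: d²=100 > ρ²=10 → inactive
o2: d²=5 ≤ ρ²=10; F_rep = 38·(-1,-2)/5² = (-1.5200,-3.0400)
o3: d²=8 ≤ ρ²=10; F_rep = 38·(-2,2)/8² = (-1.1875,1.1875)
o4: d²=153 > ρ²=10 → inactive
F = F_att + ΣF_rep = (18.5425,5.6475)
Δp = p'−p = (2.3178,0.7059); α = Δx/Fx = (7417/3200) / (7417/400) = 1/8
check: Δy/Fy = (2259/3200) / (2259/400) = 1/8 ✓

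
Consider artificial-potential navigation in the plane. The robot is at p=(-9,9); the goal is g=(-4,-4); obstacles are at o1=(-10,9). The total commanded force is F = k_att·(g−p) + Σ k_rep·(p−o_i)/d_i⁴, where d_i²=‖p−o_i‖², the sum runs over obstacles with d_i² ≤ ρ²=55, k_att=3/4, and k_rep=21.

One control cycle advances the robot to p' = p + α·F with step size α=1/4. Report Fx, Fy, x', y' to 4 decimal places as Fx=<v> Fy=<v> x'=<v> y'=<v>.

Fx=24.7500 Fy=-9.7500 x'=-2.8125 y'=6.5625

F_att = 3/4·(g−p) = 3/4·(5,-13) = (3.7500,-9.7500)
o1: d²=1 ≤ ρ²=55; F_rep = 21·(1,0)/1² = (21.0000,0.0000)
F = F_att + ΣF_rep = (24.7500,-9.7500)
p' = p + 1/4·F = (-2.8125,6.5625)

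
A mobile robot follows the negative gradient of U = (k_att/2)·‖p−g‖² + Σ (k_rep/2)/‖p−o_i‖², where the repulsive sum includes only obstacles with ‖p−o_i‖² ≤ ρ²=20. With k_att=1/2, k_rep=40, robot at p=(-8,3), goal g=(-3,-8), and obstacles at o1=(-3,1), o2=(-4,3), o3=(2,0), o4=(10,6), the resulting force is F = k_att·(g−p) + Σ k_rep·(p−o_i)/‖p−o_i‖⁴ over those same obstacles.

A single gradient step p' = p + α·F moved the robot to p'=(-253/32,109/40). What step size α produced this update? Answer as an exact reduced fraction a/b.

F_att = 1/2·(g−p) = 1/2·(5,-11) = (2.5000,-5.5000)
o1: d²=29 > ρ²=20 → inactive
o2: d²=16 ≤ ρ²=20; F_rep = 40·(-4,0)/16² = (-0.6250,0.0000)
o3: d²=109 > ρ²=20 → inactive
o4: d²=333 > ρ²=20 → inactive
F = F_att + ΣF_rep = (1.8750,-5.5000)
Δp = p'−p = (0.0938,-0.2750); α = Δx/Fx = (3/32) / (15/8) = 1/20
check: Δy/Fy = (-11/40) / (-11/2) = 1/20 ✓

α = 1/20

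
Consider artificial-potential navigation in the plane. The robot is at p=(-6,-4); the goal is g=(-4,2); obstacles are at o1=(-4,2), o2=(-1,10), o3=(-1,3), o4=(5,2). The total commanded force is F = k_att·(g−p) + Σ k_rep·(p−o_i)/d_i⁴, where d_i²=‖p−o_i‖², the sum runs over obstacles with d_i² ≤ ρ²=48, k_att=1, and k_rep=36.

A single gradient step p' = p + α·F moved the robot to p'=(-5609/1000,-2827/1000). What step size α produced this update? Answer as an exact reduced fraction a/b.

F_att = 1·(g−p) = 1·(2,6) = (2.0000,6.0000)
o1: d²=40 ≤ ρ²=48; F_rep = 36·(-2,-6)/40² = (-0.0450,-0.1350)
o2: d²=221 > ρ²=48 → inactive
o3: d²=74 > ρ²=48 → inactive
o4: d²=157 > ρ²=48 → inactive
F = F_att + ΣF_rep = (1.9550,5.8650)
Δp = p'−p = (0.3910,1.1730); α = Δx/Fx = (391/1000) / (391/200) = 1/5
check: Δy/Fy = (1173/1000) / (1173/200) = 1/5 ✓

α = 1/5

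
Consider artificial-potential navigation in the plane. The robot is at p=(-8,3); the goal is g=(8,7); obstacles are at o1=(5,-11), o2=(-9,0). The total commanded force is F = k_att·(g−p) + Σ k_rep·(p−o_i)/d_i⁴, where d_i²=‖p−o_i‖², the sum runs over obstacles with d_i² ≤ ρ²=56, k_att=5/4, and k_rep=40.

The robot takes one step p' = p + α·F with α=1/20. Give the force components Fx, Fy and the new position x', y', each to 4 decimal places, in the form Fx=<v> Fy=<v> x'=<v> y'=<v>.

Fx=20.4000 Fy=6.2000 x'=-6.9800 y'=3.3100

F_att = 5/4·(g−p) = 5/4·(16,4) = (20.0000,5.0000)
o1: d²=365 > ρ²=56 → inactive
o2: d²=10 ≤ ρ²=56; F_rep = 40·(1,3)/10² = (0.4000,1.2000)
F = F_att + ΣF_rep = (20.4000,6.2000)
p' = p + 1/20·F = (-6.9800,3.3100)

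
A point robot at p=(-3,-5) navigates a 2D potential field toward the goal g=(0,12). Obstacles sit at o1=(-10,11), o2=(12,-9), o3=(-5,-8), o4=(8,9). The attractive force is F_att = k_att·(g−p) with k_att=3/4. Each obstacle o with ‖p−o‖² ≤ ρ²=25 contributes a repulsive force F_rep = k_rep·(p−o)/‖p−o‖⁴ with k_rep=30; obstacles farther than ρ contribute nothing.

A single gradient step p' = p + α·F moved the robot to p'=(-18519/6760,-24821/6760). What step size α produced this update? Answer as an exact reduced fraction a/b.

α = 1/10

F_att = 3/4·(g−p) = 3/4·(3,17) = (2.2500,12.7500)
o1: d²=305 > ρ²=25 → inactive
o2: d²=241 > ρ²=25 → inactive
o3: d²=13 ≤ ρ²=25; F_rep = 30·(2,3)/13² = (0.3550,0.5325)
o4: d²=317 > ρ²=25 → inactive
F = F_att + ΣF_rep = (2.6050,13.2825)
Δp = p'−p = (0.2605,1.3283); α = Δx/Fx = (1761/6760) / (1761/676) = 1/10
check: Δy/Fy = (8979/6760) / (8979/676) = 1/10 ✓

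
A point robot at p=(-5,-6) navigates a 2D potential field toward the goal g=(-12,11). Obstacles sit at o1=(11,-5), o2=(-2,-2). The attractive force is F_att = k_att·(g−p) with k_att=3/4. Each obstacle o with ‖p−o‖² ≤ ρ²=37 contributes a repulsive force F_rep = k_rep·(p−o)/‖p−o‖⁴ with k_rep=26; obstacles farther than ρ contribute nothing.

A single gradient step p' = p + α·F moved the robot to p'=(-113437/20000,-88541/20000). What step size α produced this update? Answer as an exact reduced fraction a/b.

F_att = 3/4·(g−p) = 3/4·(-7,17) = (-5.2500,12.7500)
o1: d²=257 > ρ²=37 → inactive
o2: d²=25 ≤ ρ²=37; F_rep = 26·(-3,-4)/25² = (-0.1248,-0.1664)
F = F_att + ΣF_rep = (-5.3748,12.5836)
Δp = p'−p = (-0.6718,1.5730); α = Δx/Fx = (-13437/20000) / (-13437/2500) = 1/8
check: Δy/Fy = (31459/20000) / (31459/2500) = 1/8 ✓

α = 1/8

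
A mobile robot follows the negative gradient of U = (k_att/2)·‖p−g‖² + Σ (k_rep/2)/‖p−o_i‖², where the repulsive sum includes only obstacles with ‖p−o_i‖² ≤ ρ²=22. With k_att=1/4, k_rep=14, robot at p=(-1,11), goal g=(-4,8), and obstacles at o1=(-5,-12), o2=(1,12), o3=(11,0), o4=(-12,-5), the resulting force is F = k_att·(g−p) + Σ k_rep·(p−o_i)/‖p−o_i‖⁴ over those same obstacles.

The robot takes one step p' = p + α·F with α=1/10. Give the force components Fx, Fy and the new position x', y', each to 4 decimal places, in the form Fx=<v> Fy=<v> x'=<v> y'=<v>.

F_att = 1/4·(g−p) = 1/4·(-3,-3) = (-0.7500,-0.7500)
o1: d²=545 > ρ²=22 → inactive
o2: d²=5 ≤ ρ²=22; F_rep = 14·(-2,-1)/5² = (-1.1200,-0.5600)
o3: d²=265 > ρ²=22 → inactive
o4: d²=377 > ρ²=22 → inactive
F = F_att + ΣF_rep = (-1.8700,-1.3100)
p' = p + 1/10·F = (-1.1870,10.8690)

Fx=-1.8700 Fy=-1.3100 x'=-1.1870 y'=10.8690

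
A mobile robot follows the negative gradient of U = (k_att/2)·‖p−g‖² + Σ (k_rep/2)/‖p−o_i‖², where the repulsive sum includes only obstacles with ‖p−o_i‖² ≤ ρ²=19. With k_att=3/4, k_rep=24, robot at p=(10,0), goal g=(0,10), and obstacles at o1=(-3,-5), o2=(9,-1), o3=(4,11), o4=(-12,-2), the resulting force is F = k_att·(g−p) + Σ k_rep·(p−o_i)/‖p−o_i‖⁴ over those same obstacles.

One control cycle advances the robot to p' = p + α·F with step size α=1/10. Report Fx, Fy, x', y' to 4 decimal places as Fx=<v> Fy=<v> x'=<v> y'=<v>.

Fx=-1.5000 Fy=13.5000 x'=9.8500 y'=1.3500

F_att = 3/4·(g−p) = 3/4·(-10,10) = (-7.5000,7.5000)
o1: d²=194 > ρ²=19 → inactive
o2: d²=2 ≤ ρ²=19; F_rep = 24·(1,1)/2² = (6.0000,6.0000)
o3: d²=157 > ρ²=19 → inactive
o4: d²=488 > ρ²=19 → inactive
F = F_att + ΣF_rep = (-1.5000,13.5000)
p' = p + 1/10·F = (9.8500,1.3500)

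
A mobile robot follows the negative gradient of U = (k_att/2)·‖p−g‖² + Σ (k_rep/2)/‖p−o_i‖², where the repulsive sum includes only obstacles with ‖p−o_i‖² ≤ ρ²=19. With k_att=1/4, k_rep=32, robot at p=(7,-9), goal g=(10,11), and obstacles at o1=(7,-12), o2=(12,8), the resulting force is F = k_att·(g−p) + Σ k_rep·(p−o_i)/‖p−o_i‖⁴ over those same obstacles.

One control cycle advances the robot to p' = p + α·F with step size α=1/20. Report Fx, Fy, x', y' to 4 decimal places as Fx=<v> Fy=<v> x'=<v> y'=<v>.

Fx=0.7500 Fy=6.1852 x'=7.0375 y'=-8.6907

F_att = 1/4·(g−p) = 1/4·(3,20) = (0.7500,5.0000)
o1: d²=9 ≤ ρ²=19; F_rep = 32·(0,3)/9² = (0.0000,1.1852)
o2: d²=314 > ρ²=19 → inactive
F = F_att + ΣF_rep = (0.7500,6.1852)
p' = p + 1/20·F = (7.0375,-8.6907)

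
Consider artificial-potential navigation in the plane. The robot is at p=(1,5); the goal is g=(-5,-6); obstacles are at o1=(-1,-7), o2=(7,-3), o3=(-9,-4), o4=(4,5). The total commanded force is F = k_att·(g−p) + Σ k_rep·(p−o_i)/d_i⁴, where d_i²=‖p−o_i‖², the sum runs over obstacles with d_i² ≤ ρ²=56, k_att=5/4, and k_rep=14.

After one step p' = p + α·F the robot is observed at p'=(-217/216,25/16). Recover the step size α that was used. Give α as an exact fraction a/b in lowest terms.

F_att = 5/4·(g−p) = 5/4·(-6,-11) = (-7.5000,-13.7500)
o1: d²=148 > ρ²=56 → inactive
o2: d²=100 > ρ²=56 → inactive
o3: d²=181 > ρ²=56 → inactive
o4: d²=9 ≤ ρ²=56; F_rep = 14·(-3,0)/9² = (-0.5185,0.0000)
F = F_att + ΣF_rep = (-8.0185,-13.7500)
Δp = p'−p = (-2.0046,-3.4375); α = Δx/Fx = (-433/216) / (-433/54) = 1/4
check: Δy/Fy = (-55/16) / (-55/4) = 1/4 ✓

α = 1/4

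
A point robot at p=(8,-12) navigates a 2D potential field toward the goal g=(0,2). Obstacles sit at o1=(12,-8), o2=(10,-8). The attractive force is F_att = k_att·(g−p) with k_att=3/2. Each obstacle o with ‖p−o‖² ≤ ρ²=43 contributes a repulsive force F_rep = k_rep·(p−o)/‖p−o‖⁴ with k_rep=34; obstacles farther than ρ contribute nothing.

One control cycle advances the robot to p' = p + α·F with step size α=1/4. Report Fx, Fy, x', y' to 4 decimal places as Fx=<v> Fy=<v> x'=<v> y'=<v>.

F_att = 3/2·(g−p) = 3/2·(-8,14) = (-12.0000,21.0000)
o1: d²=32 ≤ ρ²=43; F_rep = 34·(-4,-4)/32² = (-0.1328,-0.1328)
o2: d²=20 ≤ ρ²=43; F_rep = 34·(-2,-4)/20² = (-0.1700,-0.3400)
F = F_att + ΣF_rep = (-12.3028,20.5272)
p' = p + 1/4·F = (4.9243,-6.8682)

Fx=-12.3028 Fy=20.5272 x'=4.9243 y'=-6.8682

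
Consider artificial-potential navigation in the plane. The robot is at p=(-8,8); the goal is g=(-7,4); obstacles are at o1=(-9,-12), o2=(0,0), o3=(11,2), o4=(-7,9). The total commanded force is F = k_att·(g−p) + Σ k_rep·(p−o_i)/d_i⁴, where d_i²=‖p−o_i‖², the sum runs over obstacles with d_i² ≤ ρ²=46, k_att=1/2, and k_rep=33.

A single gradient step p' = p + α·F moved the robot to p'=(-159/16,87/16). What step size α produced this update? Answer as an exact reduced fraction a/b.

α = 1/4

F_att = 1/2·(g−p) = 1/2·(1,-4) = (0.5000,-2.0000)
o1: d²=401 > ρ²=46 → inactive
o2: d²=128 > ρ²=46 → inactive
o3: d²=397 > ρ²=46 → inactive
o4: d²=2 ≤ ρ²=46; F_rep = 33·(-1,-1)/2² = (-8.2500,-8.2500)
F = F_att + ΣF_rep = (-7.7500,-10.2500)
Δp = p'−p = (-1.9375,-2.5625); α = Δx/Fx = (-31/16) / (-31/4) = 1/4
check: Δy/Fy = (-41/16) / (-41/4) = 1/4 ✓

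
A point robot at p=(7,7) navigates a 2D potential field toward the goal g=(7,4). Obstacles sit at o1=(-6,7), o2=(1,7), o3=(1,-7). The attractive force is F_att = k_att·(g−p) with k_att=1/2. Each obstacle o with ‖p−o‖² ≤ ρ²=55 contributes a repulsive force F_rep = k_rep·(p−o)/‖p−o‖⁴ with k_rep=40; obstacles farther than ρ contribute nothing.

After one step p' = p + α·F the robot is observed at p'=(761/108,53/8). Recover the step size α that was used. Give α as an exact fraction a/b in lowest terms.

F_att = 1/2·(g−p) = 1/2·(0,-3) = (0.0000,-1.5000)
o1: d²=169 > ρ²=55 → inactive
o2: d²=36 ≤ ρ²=55; F_rep = 40·(6,0)/36² = (0.1852,0.0000)
o3: d²=232 > ρ²=55 → inactive
F = F_att + ΣF_rep = (0.1852,-1.5000)
Δp = p'−p = (0.0463,-0.3750); α = Δx/Fx = (5/108) / (5/27) = 1/4
check: Δy/Fy = (-3/8) / (-3/2) = 1/4 ✓

α = 1/4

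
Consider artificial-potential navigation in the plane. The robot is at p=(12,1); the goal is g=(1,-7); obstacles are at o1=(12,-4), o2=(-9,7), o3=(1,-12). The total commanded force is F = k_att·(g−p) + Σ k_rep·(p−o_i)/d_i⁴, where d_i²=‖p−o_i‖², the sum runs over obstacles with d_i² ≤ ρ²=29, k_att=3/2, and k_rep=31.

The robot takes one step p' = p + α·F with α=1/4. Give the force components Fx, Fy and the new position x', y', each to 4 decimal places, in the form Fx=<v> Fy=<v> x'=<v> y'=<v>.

F_att = 3/2·(g−p) = 3/2·(-11,-8) = (-16.5000,-12.0000)
o1: d²=25 ≤ ρ²=29; F_rep = 31·(0,5)/25² = (0.0000,0.2480)
o2: d²=477 > ρ²=29 → inactive
o3: d²=290 > ρ²=29 → inactive
F = F_att + ΣF_rep = (-16.5000,-11.7520)
p' = p + 1/4·F = (7.8750,-1.9380)

Fx=-16.5000 Fy=-11.7520 x'=7.8750 y'=-1.9380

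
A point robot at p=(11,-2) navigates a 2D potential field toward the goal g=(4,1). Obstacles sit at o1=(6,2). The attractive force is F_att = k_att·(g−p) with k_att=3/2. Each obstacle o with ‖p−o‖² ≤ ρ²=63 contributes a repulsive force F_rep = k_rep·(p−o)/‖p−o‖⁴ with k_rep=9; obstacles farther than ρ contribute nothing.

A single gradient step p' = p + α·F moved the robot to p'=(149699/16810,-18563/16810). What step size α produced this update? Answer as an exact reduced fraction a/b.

α = 1/5

F_att = 3/2·(g−p) = 3/2·(-7,3) = (-10.5000,4.5000)
o1: d²=41 ≤ ρ²=63; F_rep = 9·(5,-4)/41² = (0.0268,-0.0214)
F = F_att + ΣF_rep = (-10.4732,4.4786)
Δp = p'−p = (-2.0946,0.8957); α = Δx/Fx = (-35211/16810) / (-35211/3362) = 1/5
check: Δy/Fy = (15057/16810) / (15057/3362) = 1/5 ✓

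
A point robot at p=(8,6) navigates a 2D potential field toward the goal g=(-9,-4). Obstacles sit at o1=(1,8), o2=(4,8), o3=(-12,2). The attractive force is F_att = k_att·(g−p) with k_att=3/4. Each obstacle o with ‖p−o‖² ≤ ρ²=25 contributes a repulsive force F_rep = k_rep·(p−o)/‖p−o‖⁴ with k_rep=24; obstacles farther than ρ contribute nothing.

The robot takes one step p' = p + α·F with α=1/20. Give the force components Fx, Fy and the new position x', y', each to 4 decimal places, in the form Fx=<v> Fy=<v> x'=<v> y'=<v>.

Fx=-12.5100 Fy=-7.6200 x'=7.3745 y'=5.6190

F_att = 3/4·(g−p) = 3/4·(-17,-10) = (-12.7500,-7.5000)
o1: d²=53 > ρ²=25 → inactive
o2: d²=20 ≤ ρ²=25; F_rep = 24·(4,-2)/20² = (0.2400,-0.1200)
o3: d²=416 > ρ²=25 → inactive
F = F_att + ΣF_rep = (-12.5100,-7.6200)
p' = p + 1/20·F = (7.3745,5.6190)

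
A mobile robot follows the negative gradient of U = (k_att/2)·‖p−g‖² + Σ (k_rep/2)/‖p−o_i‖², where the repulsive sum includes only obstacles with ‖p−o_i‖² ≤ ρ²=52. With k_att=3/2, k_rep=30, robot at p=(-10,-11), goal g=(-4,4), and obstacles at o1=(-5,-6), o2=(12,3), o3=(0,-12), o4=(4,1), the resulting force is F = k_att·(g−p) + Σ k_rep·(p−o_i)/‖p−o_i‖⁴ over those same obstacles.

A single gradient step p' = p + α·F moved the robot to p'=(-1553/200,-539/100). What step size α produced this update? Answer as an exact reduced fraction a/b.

F_att = 3/2·(g−p) = 3/2·(6,15) = (9.0000,22.5000)
o1: d²=50 ≤ ρ²=52; F_rep = 30·(-5,-5)/50² = (-0.0600,-0.0600)
o2: d²=680 > ρ²=52 → inactive
o3: d²=101 > ρ²=52 → inactive
o4: d²=340 > ρ²=52 → inactive
F = F_att + ΣF_rep = (8.9400,22.4400)
Δp = p'−p = (2.2350,5.6100); α = Δx/Fx = (447/200) / (447/50) = 1/4
check: Δy/Fy = (561/100) / (561/25) = 1/4 ✓

α = 1/4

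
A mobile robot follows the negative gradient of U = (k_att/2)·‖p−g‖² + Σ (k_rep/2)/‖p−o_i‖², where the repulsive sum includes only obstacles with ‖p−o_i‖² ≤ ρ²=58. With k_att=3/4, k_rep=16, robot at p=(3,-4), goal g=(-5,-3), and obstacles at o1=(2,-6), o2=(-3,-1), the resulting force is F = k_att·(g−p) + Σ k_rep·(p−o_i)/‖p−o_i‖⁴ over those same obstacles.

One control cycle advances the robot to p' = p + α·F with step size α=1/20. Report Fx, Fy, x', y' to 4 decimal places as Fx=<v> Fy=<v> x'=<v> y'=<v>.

F_att = 3/4·(g−p) = 3/4·(-8,1) = (-6.0000,0.7500)
o1: d²=5 ≤ ρ²=58; F_rep = 16·(1,2)/5² = (0.6400,1.2800)
o2: d²=45 ≤ ρ²=58; F_rep = 16·(6,-3)/45² = (0.0474,-0.0237)
F = F_att + ΣF_rep = (-5.3126,2.0063)
p' = p + 1/20·F = (2.7344,-3.8997)

Fx=-5.3126 Fy=2.0063 x'=2.7344 y'=-3.8997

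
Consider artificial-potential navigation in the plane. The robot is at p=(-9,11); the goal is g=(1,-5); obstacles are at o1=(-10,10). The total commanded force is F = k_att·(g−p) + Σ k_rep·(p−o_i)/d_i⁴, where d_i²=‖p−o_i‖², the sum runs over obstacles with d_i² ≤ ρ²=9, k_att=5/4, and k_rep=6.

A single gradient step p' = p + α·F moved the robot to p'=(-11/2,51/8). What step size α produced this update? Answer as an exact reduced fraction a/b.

F_att = 5/4·(g−p) = 5/4·(10,-16) = (12.5000,-20.0000)
o1: d²=2 ≤ ρ²=9; F_rep = 6·(1,1)/2² = (1.5000,1.5000)
F = F_att + ΣF_rep = (14.0000,-18.5000)
Δp = p'−p = (3.5000,-4.6250); α = Δx/Fx = (7/2) / (14) = 1/4
check: Δy/Fy = (-37/8) / (-37/2) = 1/4 ✓

α = 1/4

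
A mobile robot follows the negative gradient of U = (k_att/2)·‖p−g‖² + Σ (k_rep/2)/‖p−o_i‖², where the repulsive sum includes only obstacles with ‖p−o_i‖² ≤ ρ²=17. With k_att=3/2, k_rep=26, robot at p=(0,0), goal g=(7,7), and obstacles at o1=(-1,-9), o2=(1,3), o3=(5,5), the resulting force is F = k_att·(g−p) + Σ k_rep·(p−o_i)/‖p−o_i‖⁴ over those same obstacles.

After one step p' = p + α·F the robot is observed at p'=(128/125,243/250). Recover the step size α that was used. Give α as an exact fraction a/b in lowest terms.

F_att = 3/2·(g−p) = 3/2·(7,7) = (10.5000,10.5000)
o1: d²=82 > ρ²=17 → inactive
o2: d²=10 ≤ ρ²=17; F_rep = 26·(-1,-3)/10² = (-0.2600,-0.7800)
o3: d²=50 > ρ²=17 → inactive
F = F_att + ΣF_rep = (10.2400,9.7200)
Δp = p'−p = (1.0240,0.9720); α = Δx/Fx = (128/125) / (256/25) = 1/10
check: Δy/Fy = (243/250) / (243/25) = 1/10 ✓

α = 1/10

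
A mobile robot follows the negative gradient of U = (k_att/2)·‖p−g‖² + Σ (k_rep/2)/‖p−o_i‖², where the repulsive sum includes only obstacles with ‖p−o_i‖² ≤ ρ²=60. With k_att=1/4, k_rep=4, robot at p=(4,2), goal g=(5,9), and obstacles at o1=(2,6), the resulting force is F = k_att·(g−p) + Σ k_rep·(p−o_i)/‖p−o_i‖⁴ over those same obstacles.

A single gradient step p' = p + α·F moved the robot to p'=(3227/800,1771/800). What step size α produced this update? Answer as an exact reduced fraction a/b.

F_att = 1/4·(g−p) = 1/4·(1,7) = (0.2500,1.7500)
o1: d²=20 ≤ ρ²=60; F_rep = 4·(2,-4)/20² = (0.0200,-0.0400)
F = F_att + ΣF_rep = (0.2700,1.7100)
Δp = p'−p = (0.0338,0.2137); α = Δx/Fx = (27/800) / (27/100) = 1/8
check: Δy/Fy = (171/800) / (171/100) = 1/8 ✓

α = 1/8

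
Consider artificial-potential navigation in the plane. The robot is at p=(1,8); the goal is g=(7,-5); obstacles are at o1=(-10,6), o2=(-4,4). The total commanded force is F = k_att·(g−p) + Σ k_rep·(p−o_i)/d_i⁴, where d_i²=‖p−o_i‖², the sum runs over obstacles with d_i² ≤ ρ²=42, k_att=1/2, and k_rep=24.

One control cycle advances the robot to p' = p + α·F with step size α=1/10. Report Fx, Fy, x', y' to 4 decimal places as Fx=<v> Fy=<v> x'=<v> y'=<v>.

F_att = 1/2·(g−p) = 1/2·(6,-13) = (3.0000,-6.5000)
o1: d²=125 > ρ²=42 → inactive
o2: d²=41 ≤ ρ²=42; F_rep = 24·(5,4)/41² = (0.0714,0.0571)
F = F_att + ΣF_rep = (3.0714,-6.4429)
p' = p + 1/10·F = (1.3071,7.3557)

Fx=3.0714 Fy=-6.4429 x'=1.3071 y'=7.3557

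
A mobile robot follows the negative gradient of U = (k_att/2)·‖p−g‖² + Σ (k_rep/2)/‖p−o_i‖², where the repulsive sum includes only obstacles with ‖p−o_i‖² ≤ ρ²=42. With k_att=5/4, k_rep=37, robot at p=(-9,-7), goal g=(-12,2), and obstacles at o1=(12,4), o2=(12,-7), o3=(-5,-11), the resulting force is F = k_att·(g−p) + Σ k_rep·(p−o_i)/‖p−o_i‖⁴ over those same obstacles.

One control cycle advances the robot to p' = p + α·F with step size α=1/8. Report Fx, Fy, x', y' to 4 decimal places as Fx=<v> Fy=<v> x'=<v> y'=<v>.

Fx=-3.8945 Fy=11.3945 x'=-9.4868 y'=-5.5757

F_att = 5/4·(g−p) = 5/4·(-3,9) = (-3.7500,11.2500)
o1: d²=562 > ρ²=42 → inactive
o2: d²=441 > ρ²=42 → inactive
o3: d²=32 ≤ ρ²=42; F_rep = 37·(-4,4)/32² = (-0.1445,0.1445)
F = F_att + ΣF_rep = (-3.8945,11.3945)
p' = p + 1/8·F = (-9.4868,-5.5757)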